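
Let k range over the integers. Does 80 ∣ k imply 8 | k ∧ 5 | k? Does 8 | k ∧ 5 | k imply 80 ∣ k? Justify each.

(⇒) holds; (⇐) fails.

[⇐] This fails: take k = 40. Both 8 ∣ 40 and 5 ∣ 40, yet 40 is not a multiple of 80 (since 40 = 0·80 + 40), so 80 ∤ 40.

[⇒] If 80 ∣ k, write k = 80q. Since 80 = 10·8, k = 8·(10q), so 8 ∣ k; and since 80 = 16·5, k = 5·(16q), so 5 ∣ k.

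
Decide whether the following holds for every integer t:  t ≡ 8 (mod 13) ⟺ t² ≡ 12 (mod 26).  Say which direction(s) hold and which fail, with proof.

(⟹) This fails: take t = 21. Then 21 ≡ 8 (mod 13), but 21² = 441 ≡ 25 (mod 26), not 12.

(⟸) This fails: take t = 18. Then 18² = 324 ≡ 12 (mod 26), yet 18 ≡ 5 (mod 13), not 8.

Neither direction holds.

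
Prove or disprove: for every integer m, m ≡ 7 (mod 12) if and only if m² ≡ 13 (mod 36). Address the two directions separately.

Both directions fail.

Forward direction. This fails: take m = 19. Then 19 ≡ 7 (mod 12), but 19² = 361 ≡ 1 (mod 36), not 13.

Converse. This fails: take m = 11. Then 11² = 121 ≡ 13 (mod 36), yet 11 ≡ 11 (mod 12), not 7.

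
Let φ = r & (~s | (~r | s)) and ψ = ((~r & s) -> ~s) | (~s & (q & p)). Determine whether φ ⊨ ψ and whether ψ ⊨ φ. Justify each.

The forward direction holds; the converse fails.

(⇒) Assume the antecedent. If r is true, the consequent reduces to true regardless of the other variables. If r is false, the antecedent cannot hold. Either way the consequent holds.

(⇐) This fails. Under s = F, p = F, q = F, r = F, the left side is false but the right side is true.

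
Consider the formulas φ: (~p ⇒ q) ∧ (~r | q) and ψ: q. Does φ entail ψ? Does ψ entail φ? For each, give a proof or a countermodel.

Only the converse holds.

(←) Assume the antecedent. If p is true, the antecedent forces (p = T, q = T, r = F) or (p = T, q = T, r = T), and (~p ⇒ q) ∧ (~r | q) holds there. If p is false, the antecedent forces (p = F, q = T, r = F) or (p = F, q = T, r = T), and (~p ⇒ q) ∧ (~r | q) holds there. Either way (~p ⇒ q) ∧ (~r | q) holds.

(→) This fails. Under p = T, q = F, r = F, the left side is true but the right side is false.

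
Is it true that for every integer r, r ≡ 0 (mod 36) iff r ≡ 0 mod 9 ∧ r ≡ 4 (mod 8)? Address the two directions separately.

(⟹) This fails: r = 0 gives 0 ≡ 0 (mod 36) but 0 ≡ 0 (mod 8), so the conjunction on the right does not hold.

(⟸) Conversely, if r ≡ 0 (mod 9) and r ≡ 4 (mod 8), then by the Chinese remainder theorem r ≡ 36 (mod 72). Since 36 ≡ 0 (mod 36) and 36 ∣ 72, we get r ≡ 0 (mod 36).

Not equivalent: only (⇐) holds.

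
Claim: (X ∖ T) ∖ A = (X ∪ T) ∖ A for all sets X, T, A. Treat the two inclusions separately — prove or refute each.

(⟹) Let x ∈ (X ∖ T) ∖ A. Then x ∈ X and x ∉ T, A, from which x ∈ (X ∪ T) ∖ A.

(⟸) This inclusion fails. Take X = ∅, T = {1}, A = ∅; then 1 ∈ (X ∪ T) ∖ A but 1 ∉ (X ∖ T) ∖ A.

(⊆) holds; (⊇) fails.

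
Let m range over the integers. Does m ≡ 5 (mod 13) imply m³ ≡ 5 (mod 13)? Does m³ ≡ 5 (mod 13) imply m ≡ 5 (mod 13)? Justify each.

(⇒) fails and (⇐) fails.

Forward direction. This fails: take m = 5. Then 5 ≡ 5 (mod 13), but 5³ = 125 ≡ 8 (mod 13), not 5.

Converse. This fails: take m = 7. Then 7³ = 343 ≡ 5 (mod 13), yet 7 ≡ 7 (mod 13), not 5.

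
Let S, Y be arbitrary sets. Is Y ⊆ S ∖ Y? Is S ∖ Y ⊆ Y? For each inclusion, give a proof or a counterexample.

(⟹) This inclusion fails. Take S = ∅, Y = {1}; then 1 ∈ Y but 1 ∉ S ∖ Y.

(⟸) This inclusion fails. Take S = {1}, Y = ∅; then 1 ∈ S ∖ Y but 1 ∉ Y.

Neither inclusion holds.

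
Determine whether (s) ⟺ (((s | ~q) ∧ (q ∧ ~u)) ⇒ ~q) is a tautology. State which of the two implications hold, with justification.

(→) This fails. Under s = T, u = F, q = T, the left side is true but the right side is false.

(←) This fails. Under s = F, u = F, q = F, the left side is false but the right side is true.

Both directions fail.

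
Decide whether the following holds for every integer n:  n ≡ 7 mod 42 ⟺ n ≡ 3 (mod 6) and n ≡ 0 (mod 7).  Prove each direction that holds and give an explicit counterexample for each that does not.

Neither direction holds.

Forward direction. This fails: n = 7 gives 7 ≡ 7 (mod 42) but 7 ≡ 1 (mod 6), so the conjunction on the right does not hold.

Converse. This fails: n = 21 satisfies both congruences on the right (21 ≡ 3 mod 6 and 21 ≡ 0 mod 7) yet 21 ≡ 21 (mod 42), not 7.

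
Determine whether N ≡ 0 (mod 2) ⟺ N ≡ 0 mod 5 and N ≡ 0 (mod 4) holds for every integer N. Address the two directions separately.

(→) This fails: N = 2 gives 2 ≡ 0 (mod 2) but 2 ≡ 2 (mod 5), so the conjunction on the right does not hold.

(←) Conversely, if N ≡ 0 (mod 5) and N ≡ 0 (mod 4), then by the Chinese remainder theorem N ≡ 0 (mod 20). Since 0 ≡ 0 (mod 2) and 2 ∣ 20, we get N ≡ 0 (mod 2).

Only the reverse direction holds.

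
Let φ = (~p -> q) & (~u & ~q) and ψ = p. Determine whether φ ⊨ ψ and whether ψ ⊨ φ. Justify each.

(⇒) holds; (⇐) fails.

Forward direction. Assume the antecedent. If u is true, the antecedent cannot hold. If u is false, the antecedent forces (u = F, q = F, p = T), and p holds there. Either way p holds.

Converse. This fails. Under u = T, q = F, p = T, the left side is false but the right side is true.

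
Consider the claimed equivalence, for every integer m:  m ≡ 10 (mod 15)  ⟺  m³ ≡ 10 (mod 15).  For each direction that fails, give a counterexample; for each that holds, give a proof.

Forward direction. Suppose m ≡ 10 (mod 15). Write m = 15j + 10. Then (15j + 10)³ = 3375j³ + 6750j² + 4500j + 1000 = 15(225j³ + 450j² + 300j + 66) + 10, so m³ ≡ 10 (mod 15).

Converse. Suppose m³ ≡ 10 (mod 15). The only residue r in {0, …, 14} with r³ ≡ 10 (mod 15) is r = 10, so m ≡ 10 (mod 15).

Both directions hold; the statement is true.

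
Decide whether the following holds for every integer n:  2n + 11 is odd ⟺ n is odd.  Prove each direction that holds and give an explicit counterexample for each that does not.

Forward direction. This fails: take n = 0. Then 2n + 11 = 11, which is odd, yet n = 0 is even, not odd.

Converse. Suppose n is odd. Since 2 is even, 2n is even for every n, so 2n + 11 has the same parity as 11, which is odd. Hence 2n + 11 is odd.

(⇒) fails; (⇐) holds.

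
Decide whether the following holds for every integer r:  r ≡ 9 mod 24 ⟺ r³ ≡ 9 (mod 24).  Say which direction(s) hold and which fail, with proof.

Both implications hold.

[⇐] Suppose r³ ≡ 9 (mod 24). The only residue r in {0, …, 23} with r³ ≡ 9 (mod 24) is r = 9, so r ≡ 9 (mod 24).

[⇒] Suppose r ≡ 9 mod 24. Write r = 24j + 9. Then (24j + 9)³ = 13824j³ + 15552j² + 5832j + 729 = 24(576j³ + 648j² + 243j + 30) + 9, so r³ ≡ 9 (mod 24).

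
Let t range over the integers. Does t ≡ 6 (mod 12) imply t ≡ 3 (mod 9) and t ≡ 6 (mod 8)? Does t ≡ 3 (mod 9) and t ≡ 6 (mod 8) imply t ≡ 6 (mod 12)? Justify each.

Forward direction. This fails: t = 66 gives 66 ≡ 6 (mod 12) but 66 ≡ 2 (mod 8), so the conjunction on the right does not hold.

Converse. If t ≡ 3 (mod 9) and t ≡ 6 (mod 8), then by the Chinese remainder theorem t ≡ 30 (mod 72). Since 30 ≡ 6 (mod 12) and 12 ∣ 72, we get t ≡ 6 (mod 12).

The forward direction fails; the converse holds.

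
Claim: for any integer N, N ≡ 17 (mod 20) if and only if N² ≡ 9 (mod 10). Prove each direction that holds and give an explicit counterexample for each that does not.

(⇒) holds; (⇐) fails.

(⇒) Suppose N ≡ 17 (mod 20). Then N² ≡ 17² = 289 (mod 20), and since 10 ∣ 20, also N² ≡ 9 (mod 10).

(⇐) This fails: take N = 3. Then 3² = 9 ≡ 9 (mod 10), yet 3 ≡ 3 (mod 20), not 17.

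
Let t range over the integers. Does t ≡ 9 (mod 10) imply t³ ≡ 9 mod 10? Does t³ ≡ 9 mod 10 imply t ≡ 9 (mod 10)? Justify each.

Both implications hold.

Forward direction. Suppose t ≡ 9 (mod 10). Write t = 10j + 9. Then (10j + 9)³ = 1000j³ + 2700j² + 2430j + 729 = 10(100j³ + 270j² + 243j + 72) + 9, so t³ ≡ 9 (mod 10).

Converse. Suppose t³ ≡ 9 (mod 10). The only residue r in {0, …, 9} with r³ ≡ 9 (mod 10) is r = 9, so t ≡ 9 (mod 10).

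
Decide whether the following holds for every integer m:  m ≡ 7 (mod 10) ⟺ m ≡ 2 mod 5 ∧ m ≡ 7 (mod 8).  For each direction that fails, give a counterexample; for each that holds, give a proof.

(⟸) If m ≡ 2 (mod 5) and m ≡ 7 (mod 8), then by the Chinese remainder theorem m ≡ 7 (mod 40). Since 7 ≡ 7 (mod 10) and 10 ∣ 40, we get m ≡ 7 (mod 10).

(⟹) This fails: m = 17 gives 17 ≡ 7 (mod 10) but 17 ≡ 1 (mod 8), so the conjunction on the right does not hold.

Only the reverse direction holds.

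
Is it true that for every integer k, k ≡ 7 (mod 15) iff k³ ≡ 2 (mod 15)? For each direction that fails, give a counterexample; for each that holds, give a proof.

(⇒) fails and (⇐) fails.

Forward direction. This fails: take k = 7. Then 7 ≡ 7 (mod 15), but 7³ = 343 ≡ 13 (mod 15), not 2.

Converse. This fails: take k = 8. Then 8³ = 512 ≡ 2 (mod 15), yet 8 ≡ 8 (mod 15), not 7.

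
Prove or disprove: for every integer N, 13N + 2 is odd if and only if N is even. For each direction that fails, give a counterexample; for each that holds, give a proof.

Neither direction holds.

Forward direction. This fails: N = 3 gives 13N + 2 = 41, which is odd, but 3 is odd, not even.

Converse. This also fails: N = 4 is even, but 13N + 2 = 54 is even, not odd.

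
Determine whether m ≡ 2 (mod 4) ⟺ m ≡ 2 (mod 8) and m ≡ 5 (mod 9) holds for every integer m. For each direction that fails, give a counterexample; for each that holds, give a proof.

[⇒] This fails: m = 2 gives 2 ≡ 2 (mod 4) but 2 ≡ 2 (mod 9), so the conjunction on the right does not hold.

[⇐] Conversely, if m ≡ 2 (mod 8) and m ≡ 5 (mod 9), then by the Chinese remainder theorem m ≡ 50 (mod 72). Since 50 ≡ 2 (mod 4) and 4 ∣ 72, we get m ≡ 2 (mod 4).

The forward direction fails; the converse holds.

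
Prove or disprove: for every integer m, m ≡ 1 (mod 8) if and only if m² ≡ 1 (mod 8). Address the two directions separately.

(←) This fails: take m = 3. Then 3² = 9 ≡ 1 (mod 8), yet 3 ≡ 3 (mod 8), not 1.

(→) Suppose m ≡ 1 (mod 8). Write m = 8j + 1. Then (8j + 1)² = 64j² + 16j + 1 = 8(8j² + 2j) + 1, so m² ≡ 1 (mod 8).

Only the forward implication holds.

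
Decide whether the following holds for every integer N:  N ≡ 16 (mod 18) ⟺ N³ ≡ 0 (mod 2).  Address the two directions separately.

Forward direction. Suppose N ≡ 16 (mod 18). Then N³ ≡ 16³ = 4096 (mod 18), and since 2 ∣ 18, also N³ ≡ 0 (mod 2).

Converse. This fails: take N = 0. Then 0³ = 0 ≡ 0 (mod 2), yet 0 ≡ 0 (mod 18), not 16.

(⇒) holds; (⇐) fails.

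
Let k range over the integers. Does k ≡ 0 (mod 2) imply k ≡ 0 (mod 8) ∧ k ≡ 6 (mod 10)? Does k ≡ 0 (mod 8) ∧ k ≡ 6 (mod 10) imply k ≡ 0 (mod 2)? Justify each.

(⇐) If k ≡ 0 (mod 8) and k ≡ 6 (mod 10), then by the Chinese remainder theorem k ≡ 16 (mod 40). Since 16 ≡ 0 (mod 2) and 2 ∣ 40, we get k ≡ 0 (mod 2).

(⇒) This fails: k = 0 gives 0 ≡ 0 (mod 2) but 0 ≡ 0 (mod 10), so the conjunction on the right does not hold.

The forward direction fails; the converse holds.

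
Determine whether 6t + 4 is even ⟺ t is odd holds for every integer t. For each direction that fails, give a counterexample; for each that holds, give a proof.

Not equivalent: only (⇐) holds.

[⇐] Suppose t is odd. Since 6 is even, 6t is even for every t, so 6t + 4 has the same parity as 4, which is even. Hence 6t + 4 is even.

[⇒] This fails: take t = 0. Then 6t + 4 = 4, which is even, yet t = 0 is even, not odd.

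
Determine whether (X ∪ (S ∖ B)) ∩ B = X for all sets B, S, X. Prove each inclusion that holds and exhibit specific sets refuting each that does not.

The sets are not equal: only the forward inclusion holds.

(⊆) Let x ∈ (X ∪ (S ∖ B)) ∩ B. Then either x ∈ B ∩ X and x ∉ S; or x ∈ B ∩ S ∩ X. In each case x ∈ X, so (X ∪ (S ∖ B)) ∩ B ⊆ X.

(⊇) This inclusion fails. Take B = ∅, S = ∅, X = {1}; then 1 ∈ X but 1 ∉ (X ∪ (S ∖ B)) ∩ B.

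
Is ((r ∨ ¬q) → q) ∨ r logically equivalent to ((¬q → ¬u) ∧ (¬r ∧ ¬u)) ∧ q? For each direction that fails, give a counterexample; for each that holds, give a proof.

Converse. Assume the antecedent. If u is true, the antecedent cannot hold. If u is false, the antecedent forces (u = F, q = T, r = F), and ((r ∨ ¬q) → q) ∨ r holds there. Either way ((r ∨ ¬q) → q) ∨ r holds.

Forward direction. This fails. Under u = T, q = T, r = F, the left side is true but the right side is false.

The forward direction fails; the converse holds.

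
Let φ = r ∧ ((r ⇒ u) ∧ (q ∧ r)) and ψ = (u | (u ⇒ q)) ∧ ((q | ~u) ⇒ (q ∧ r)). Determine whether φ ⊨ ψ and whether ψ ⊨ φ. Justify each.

(⇒) Assume the antecedent. If q is true, the antecedent forces (q = T, u = T, r = T), and the consequent holds there. If q is false, the antecedent cannot hold. Either way the consequent holds.

(⇐) This fails. Under q = F, u = T, r = F, the left side is false but the right side is true.

Only the forward direction holds.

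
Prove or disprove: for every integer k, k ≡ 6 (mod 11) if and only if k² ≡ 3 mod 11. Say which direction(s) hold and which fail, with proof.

[⇒] Suppose k ≡ 6 (mod 11). Write k = 11j + 6. Then (11j + 6)² = 121j² + 132j + 36 = 11(11j² + 12j + 3) + 3, so k² ≡ 3 (mod 11).

[⇐] This fails: take k = 5. Then 5² = 25 ≡ 3 (mod 11), yet 5 ≡ 5 (mod 11), not 6.

Only the forward direction holds.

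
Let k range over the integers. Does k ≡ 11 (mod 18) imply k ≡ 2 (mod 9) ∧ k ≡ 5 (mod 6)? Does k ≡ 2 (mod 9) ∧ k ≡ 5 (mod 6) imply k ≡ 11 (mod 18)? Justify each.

(⟸) If k ≡ 2 (mod 9) and k ≡ 5 (mod 6), then by the Chinese remainder theorem k ≡ 11 (mod 18). This is exactly k ≡ 11 (mod 18).

(⟹) Suppose k ≡ 11 (mod 18); write k = 18j + 11. Since 9 ∣ 18, reducing mod 9 gives k ≡ 11 ≡ 2 (mod 9); since 6 ∣ 18, reducing mod 6 gives k ≡ 11 ≡ 5 (mod 6).

Both directions hold; the statement is true.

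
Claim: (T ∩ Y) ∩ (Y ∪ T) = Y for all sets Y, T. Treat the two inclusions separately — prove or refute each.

The sets are not equal: only the forward inclusion holds.

(⟹) Let x ∈ (T ∩ Y) ∩ (Y ∪ T). Then x ∈ Y ∩ T, from which x ∈ Y.

(⟸) This inclusion fails. Take Y = {1}, T = ∅; then 1 ∈ Y but 1 ∉ (T ∩ Y) ∩ (Y ∪ T).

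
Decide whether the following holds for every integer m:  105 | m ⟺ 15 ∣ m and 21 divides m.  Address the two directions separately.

(⟹) If 105 ∣ m, write m = 105q. Since 105 = 7·15, m = 15·(7q), so 15 ∣ m; and since 105 = 5·21, m = 21·(5q), so 21 ∣ m.

(⟸) Suppose 15 ∣ m and 21 ∣ m. Any common multiple of 15 and 21 is a multiple of their lcm; here lcm(15, 21) = 15·21/gcd(15, 21) = 315/3 = 105, so 105 ∣ m.

Both directions hold; the statement is true.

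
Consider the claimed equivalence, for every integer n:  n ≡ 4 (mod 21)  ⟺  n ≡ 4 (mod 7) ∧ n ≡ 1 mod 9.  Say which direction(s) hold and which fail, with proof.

Only the reverse direction holds.

(→) This fails: n = 25 gives 25 ≡ 4 (mod 21) but 25 ≡ 7 (mod 9), so the conjunction on the right does not hold.

(←) Conversely, if n ≡ 4 (mod 7) and n ≡ 1 (mod 9), then by the Chinese remainder theorem n ≡ 46 (mod 63). Since 46 ≡ 4 (mod 21) and 21 ∣ 63, we get n ≡ 4 (mod 21).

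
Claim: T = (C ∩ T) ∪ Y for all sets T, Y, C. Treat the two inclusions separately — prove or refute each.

(⟹) This inclusion fails. Take T = {1}, Y = ∅, C = ∅; then 1 ∈ T but 1 ∉ (C ∩ T) ∪ Y.

(⟸) This inclusion fails. Take T = ∅, Y = {1}, C = ∅; then 1 ∈ (C ∩ T) ∪ Y but 1 ∉ T.

(⊆) fails and (⊇) fails.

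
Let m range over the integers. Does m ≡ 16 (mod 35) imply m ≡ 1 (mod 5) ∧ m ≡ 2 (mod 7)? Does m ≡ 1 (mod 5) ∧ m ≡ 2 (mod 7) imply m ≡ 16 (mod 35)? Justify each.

(⇒) Suppose m ≡ 16 (mod 35); write m = 35j + 16. Since 5 ∣ 35, reducing mod 5 gives m ≡ 16 ≡ 1 (mod 5); since 7 ∣ 35, reducing mod 7 gives m ≡ 16 ≡ 2 (mod 7).

(⇐) Conversely, if m ≡ 1 (mod 5) and m ≡ 2 (mod 7), then by the Chinese remainder theorem m ≡ 16 (mod 35). This is exactly m ≡ 16 (mod 35).

Equivalent; both directions hold.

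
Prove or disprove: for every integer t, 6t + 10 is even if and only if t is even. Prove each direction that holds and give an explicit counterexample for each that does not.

Forward direction. This fails: take t = 7. Then 6t + 10 = 52, which is even, yet t = 7 is odd, not even.

Converse. Suppose t is even. Since 6 is even, 6t is even for every t, so 6t + 10 has the same parity as 10, which is even. Hence 6t + 10 is even.

Only the converse holds.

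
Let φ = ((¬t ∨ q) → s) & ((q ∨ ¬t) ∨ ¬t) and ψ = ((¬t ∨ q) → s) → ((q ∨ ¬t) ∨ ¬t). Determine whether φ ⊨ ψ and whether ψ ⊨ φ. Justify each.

Only the forward implication holds.

Forward direction. Assume the antecedent. If q is true, the consequent reduces to true regardless of the other variables. If q is false, the antecedent forces (q = F, s = T, t = F), and the consequent holds there. Either way the consequent holds.

Converse. This fails. Under q = F, s = F, t = F, the left side is false but the right side is true.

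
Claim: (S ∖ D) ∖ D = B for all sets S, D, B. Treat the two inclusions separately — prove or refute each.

Neither inclusion holds.

Forward inclusion. This inclusion fails. Take S = {1}, D = ∅, B = ∅; then 1 ∈ (S ∖ D) ∖ D but 1 ∉ B.

Reverse inclusion. This inclusion fails. Take S = ∅, D = ∅, B = {1}; then 1 ∈ B but 1 ∉ (S ∖ D) ∖ D.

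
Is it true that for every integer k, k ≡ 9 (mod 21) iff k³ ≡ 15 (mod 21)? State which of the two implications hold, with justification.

(→) Suppose k ≡ 9 (mod 21). Write k = 21j + 9. Then (21j + 9)³ = 9261j³ + 11907j² + 5103j + 729 = 21(441j³ + 567j² + 243j + 34) + 15, so k³ ≡ 15 (mod 21).

(←) This fails: take k = 15. Then 15³ = 3375 ≡ 15 (mod 21), yet 15 ≡ 15 (mod 21), not 9.

Not equivalent: only (⇒) holds.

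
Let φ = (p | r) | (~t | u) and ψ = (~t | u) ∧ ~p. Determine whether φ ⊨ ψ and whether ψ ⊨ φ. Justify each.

Forward direction. This fails. Under t = F, p = T, u = F, r = F, the left side is true but the right side is false.

Converse. Assume the antecedent. If t is true, the antecedent forces (t = T, p = F, u = T, r = F) or (t = T, p = F, u = T, r = T), and (p | r) | (~t | u) holds there. If t is false, (p | r) | (~t | u) reduces to true regardless of the other variables. Either way (p | r) | (~t | u) holds.

The forward direction fails; the converse holds.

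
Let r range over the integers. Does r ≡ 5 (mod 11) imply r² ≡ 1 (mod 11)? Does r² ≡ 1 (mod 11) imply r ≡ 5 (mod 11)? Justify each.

Both directions fail.

[⇒] This fails: take r = 5. Then 5 ≡ 5 (mod 11), but 5² = 25 ≡ 3 (mod 11), not 1.

[⇐] This fails: take r = 1. Then 1² = 1 ≡ 1 (mod 11), yet 1 ≡ 1 (mod 11), not 5.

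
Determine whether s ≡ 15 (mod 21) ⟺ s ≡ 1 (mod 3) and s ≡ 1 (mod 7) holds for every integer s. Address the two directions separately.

Both directions fail.

[⇒] This fails: s = 15 gives 15 ≡ 15 (mod 21) but 15 ≡ 0 (mod 3), so the conjunction on the right does not hold.

[⇐] This fails: s = 1 satisfies both congruences on the right (1 ≡ 1 mod 3 and 1 ≡ 1 mod 7) yet 1 ≡ 1 (mod 21), not 15.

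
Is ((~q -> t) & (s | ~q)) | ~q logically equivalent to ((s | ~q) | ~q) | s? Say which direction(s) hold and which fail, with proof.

(⇒) Assume the antecedent. If q is true, the antecedent forces (t = F, q = T, s = T) or (t = T, q = T, s = T), and ((s | ~q) | ~q) | s holds there. If q is false, ((s | ~q) | ~q) | s reduces to true regardless of the other variables. Either way ((s | ~q) | ~q) | s holds.

(⇐) Assume the antecedent. If q is true, the antecedent forces (t = F, q = T, s = T) or (t = T, q = T, s = T), and ((~q -> t) & (s | ~q)) | ~q holds there. If q is false, ((~q -> t) & (s | ~q)) | ~q reduces to true regardless of the other variables. Either way ((~q -> t) & (s | ~q)) | ~q holds.

Both directions hold.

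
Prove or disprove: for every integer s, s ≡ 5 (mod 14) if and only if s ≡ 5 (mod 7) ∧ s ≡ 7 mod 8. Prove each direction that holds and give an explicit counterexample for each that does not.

Not equivalent: only (⇐) holds.

(→) This fails: s = 33 gives 33 ≡ 5 (mod 14) but 33 ≡ 1 (mod 8), so the conjunction on the right does not hold.

(←) Conversely, if s ≡ 5 (mod 7) and s ≡ 7 (mod 8), then by the Chinese remainder theorem s ≡ 47 (mod 56). Since 47 ≡ 5 (mod 14) and 14 ∣ 56, we get s ≡ 5 (mod 14).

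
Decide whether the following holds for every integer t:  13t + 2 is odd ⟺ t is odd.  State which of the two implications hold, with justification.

(→) Suppose 13t + 2 is odd. Since 13 is odd, 13t and t have the same parity, so 13t + 2 ≡ t + 2 (mod 2). As 2 is even, 13t + 2 is odd exactly when t is odd. Thus t is odd.

(←) Conversely, suppose t is odd; write t = 2j + 1. Then 13t + 2 = 13·(2j + 1) + 2 = 2·13j + 15, which is odd.

Both directions hold; the statement is true.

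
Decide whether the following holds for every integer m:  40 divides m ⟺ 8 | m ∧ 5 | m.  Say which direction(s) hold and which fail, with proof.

Both implications hold.

(⇐) Suppose 8 ∣ m and 5 ∣ m. Any common multiple of 8 and 5 is a multiple of their lcm; here gcd(8, 5) = 1, so lcm(8, 5) = 8·5 = 40, so 40 ∣ m.

(⇒) If 40 ∣ m, write m = 40q. Since 40 = 5·8, m = 8·(5q), so 8 ∣ m; and since 40 = 8·5, m = 5·(8q), so 5 ∣ m.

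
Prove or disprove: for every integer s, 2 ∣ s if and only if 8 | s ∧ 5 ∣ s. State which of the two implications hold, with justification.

Only the reverse direction holds.

(⟹) This fails: take s = 2. Certainly 2 ∣ 2, but 8 ∤ 2.

(⟸) Suppose 8 ∣ s and 5 ∣ s. Any common multiple of 8 and 5 is a multiple of their lcm; here gcd(8, 5) = 1, so lcm(8, 5) = 8·5 = 40, so 40 ∣ s. Since 2 ∣ 40, it follows that 2 ∣ s.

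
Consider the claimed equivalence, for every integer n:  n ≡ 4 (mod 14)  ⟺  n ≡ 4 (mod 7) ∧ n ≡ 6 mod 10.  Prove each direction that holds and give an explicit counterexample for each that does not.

The forward direction fails; the converse holds.

(⇐) If n ≡ 4 (mod 7) and n ≡ 6 (mod 10), then by the Chinese remainder theorem n ≡ 46 (mod 70). Since 46 ≡ 4 (mod 14) and 14 ∣ 70, we get n ≡ 4 (mod 14).

(⇒) This fails: n = 32 gives 32 ≡ 4 (mod 14) but 32 ≡ 2 (mod 10), so the conjunction on the right does not hold.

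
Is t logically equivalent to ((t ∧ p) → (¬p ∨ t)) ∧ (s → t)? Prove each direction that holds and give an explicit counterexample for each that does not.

(⇒) holds; (⇐) fails.

(→) Assume the antecedent. If t is true, ((t ∧ p) → (¬p ∨ t)) ∧ (s → t) reduces to true regardless of the other variables. If t is false, the antecedent cannot hold. Either way ((t ∧ p) → (¬p ∨ t)) ∧ (s → t) holds.

(←) This fails. Under t = F, p = F, s = F, the left side is false but the right side is true.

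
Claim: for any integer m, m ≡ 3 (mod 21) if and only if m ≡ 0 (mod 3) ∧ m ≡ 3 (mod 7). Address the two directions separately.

Forward direction. Suppose m ≡ 3 (mod 21); write m = 21j + 3. Since 3 ∣ 21, reducing mod 3 gives m ≡ 3 ≡ 0 (mod 3); since 7 ∣ 21, reducing mod 7 gives m ≡ 3 (mod 7).

Converse. If m ≡ 0 (mod 3) and m ≡ 3 (mod 7), then by the Chinese remainder theorem m ≡ 3 (mod 21). This is exactly m ≡ 3 (mod 21).

Both directions hold.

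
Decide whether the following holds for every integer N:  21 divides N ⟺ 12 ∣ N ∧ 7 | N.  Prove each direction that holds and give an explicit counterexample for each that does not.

Only the converse holds.

(⟹) This fails: take N = 21. Certainly 21 ∣ 21, but 12 ∤ 21.

(⟸) Suppose 12 ∣ N and 7 ∣ N. Any common multiple of 12 and 7 is a multiple of their lcm; here gcd(12, 7) = 1, so lcm(12, 7) = 12·7 = 84, so 84 ∣ N. Since 21 ∣ 84, it follows that 21 ∣ N.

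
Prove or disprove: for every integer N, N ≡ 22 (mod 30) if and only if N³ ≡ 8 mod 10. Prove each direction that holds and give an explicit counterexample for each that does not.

(⇒) holds; (⇐) fails.

[⇒] Suppose N ≡ 22 (mod 30). Then N³ ≡ 22³ = 10648 (mod 30), and since 10 ∣ 30, also N³ ≡ 8 (mod 10).

[⇐] This fails: take N = 2. Then 2³ = 8 ≡ 8 (mod 10), yet 2 ≡ 2 (mod 30), not 22.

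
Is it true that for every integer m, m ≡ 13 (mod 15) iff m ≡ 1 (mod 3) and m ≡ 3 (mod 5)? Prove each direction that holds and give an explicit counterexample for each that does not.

The biconditional holds.

(⇒) Suppose m ≡ 13 (mod 15); write m = 15j + 13. Since 3 ∣ 15, reducing mod 3 gives m ≡ 13 ≡ 1 (mod 3); since 5 ∣ 15, reducing mod 5 gives m ≡ 13 ≡ 3 (mod 5).

(⇐) Conversely, if m ≡ 1 (mod 3) and m ≡ 3 (mod 5), then by the Chinese remainder theorem m ≡ 13 (mod 15). This is exactly m ≡ 13 (mod 15).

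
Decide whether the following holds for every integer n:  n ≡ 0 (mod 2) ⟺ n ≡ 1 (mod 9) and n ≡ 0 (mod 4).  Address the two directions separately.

The forward direction fails; the converse holds.

[⇒] This fails: n = 0 gives 0 ≡ 0 (mod 2) but 0 ≡ 0 (mod 9), so the conjunction on the right does not hold.

[⇐] Conversely, if n ≡ 1 (mod 9) and n ≡ 0 (mod 4), then by the Chinese remainder theorem n ≡ 28 (mod 36). Since 28 ≡ 0 (mod 2) and 2 ∣ 36, we get n ≡ 0 (mod 2).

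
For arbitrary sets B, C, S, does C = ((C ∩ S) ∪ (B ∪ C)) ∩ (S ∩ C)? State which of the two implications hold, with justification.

(⟹) This inclusion fails. Take B = ∅, C = {1}, S = ∅; then 1 ∈ C but 1 ∉ ((C ∩ S) ∪ (B ∪ C)) ∩ (S ∩ C).

(⟸) Let x ∈ ((C ∩ S) ∪ (B ∪ C)) ∩ (S ∩ C). Then either x ∈ C ∩ S and x ∉ B; or x ∈ B ∩ C ∩ S. In each case x ∈ C, so ((C ∩ S) ∪ (B ∪ C)) ∩ (S ∩ C) ⊆ C.

Only the reverse inclusion holds.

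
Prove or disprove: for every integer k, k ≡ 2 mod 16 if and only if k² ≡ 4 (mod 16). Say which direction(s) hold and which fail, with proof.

Only the forward implication holds.

(⇒) Suppose k ≡ 2 mod 16. Write k = 16j + 2. Then (16j + 2)² = 256j² + 64j + 4 = 16(16j² + 4j) + 4, so k² ≡ 4 (mod 16).

(⇐) This fails: take k = 6. Then 6² = 36 ≡ 4 (mod 16), yet 6 ≡ 6 (mod 16), not 2.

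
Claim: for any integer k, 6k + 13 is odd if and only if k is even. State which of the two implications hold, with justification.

The forward direction fails; the converse holds.

(→) This fails: take k = 5. Then 6k + 13 = 43, which is odd, yet k = 5 is odd, not even.

(←) Suppose k is even. Since 6 is even, 6k is even for every k, so 6k + 13 has the same parity as 13, which is odd. Hence 6k + 13 is odd.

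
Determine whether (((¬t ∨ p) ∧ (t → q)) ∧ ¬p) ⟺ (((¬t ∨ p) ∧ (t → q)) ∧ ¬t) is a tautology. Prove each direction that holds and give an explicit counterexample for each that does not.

Only the forward implication holds.

(→) Assume the antecedent. If p is true, the antecedent cannot hold. If p is false, the antecedent forces (p = F, t = F, q = F) or (p = F, t = F, q = T), and ((¬t ∨ p) ∧ (t → q)) ∧ ¬t holds there. Either way ((¬t ∨ p) ∧ (t → q)) ∧ ¬t holds.

(←) This fails. Under p = T, t = F, q = F, the left side is false but the right side is true.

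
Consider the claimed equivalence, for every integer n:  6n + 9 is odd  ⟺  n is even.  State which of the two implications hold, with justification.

(⟹) This fails: take n = 3. Then 6n + 9 = 27, which is odd, yet n = 3 is odd, not even.

(⟸) Suppose n is even. Since 6 is even, 6n is even for every n, so 6n + 9 has the same parity as 9, which is odd. Hence 6n + 9 is odd.

(⇒) fails; (⇐) holds.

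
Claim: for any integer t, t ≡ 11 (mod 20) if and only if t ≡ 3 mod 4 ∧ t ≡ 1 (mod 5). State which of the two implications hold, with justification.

Converse. If t ≡ 3 (mod 4) and t ≡ 1 (mod 5), then by the Chinese remainder theorem t ≡ 11 (mod 20). This is exactly t ≡ 11 (mod 20).

Forward direction. Suppose t ≡ 11 (mod 20); write t = 20j + 11. Since 4 ∣ 20, reducing mod 4 gives t ≡ 11 ≡ 3 (mod 4); since 5 ∣ 20, reducing mod 5 gives t ≡ 11 ≡ 1 (mod 5).

Both implications hold.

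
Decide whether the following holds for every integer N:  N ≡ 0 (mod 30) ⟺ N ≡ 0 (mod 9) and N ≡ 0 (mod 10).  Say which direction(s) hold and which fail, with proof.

(⇒) fails; (⇐) holds.

(⟹) This fails: N = 60 gives 60 ≡ 0 (mod 30) but 60 ≡ 6 (mod 9), so the conjunction on the right does not hold.

(⟸) Conversely, if N ≡ 0 (mod 9) and N ≡ 0 (mod 10), then by the Chinese remainder theorem N ≡ 0 (mod 90). Since 0 ≡ 0 (mod 30) and 30 ∣ 90, we get N ≡ 0 (mod 30).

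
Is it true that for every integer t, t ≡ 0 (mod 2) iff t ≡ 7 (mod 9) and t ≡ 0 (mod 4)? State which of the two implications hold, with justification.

Only the reverse direction holds.

(⟹) This fails: t = 0 gives 0 ≡ 0 (mod 2) but 0 ≡ 0 (mod 9), so the conjunction on the right does not hold.

(⟸) Conversely, if t ≡ 7 (mod 9) and t ≡ 0 (mod 4), then by the Chinese remainder theorem t ≡ 16 (mod 36). Since 16 ≡ 0 (mod 2) and 2 ∣ 36, we get t ≡ 0 (mod 2).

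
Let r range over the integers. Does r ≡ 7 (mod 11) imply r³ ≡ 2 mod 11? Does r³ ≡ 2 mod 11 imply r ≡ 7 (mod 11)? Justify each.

Forward direction. Suppose r ≡ 7 (mod 11). Write r = 11j + 7. Then (11j + 7)³ = 1331j³ + 2541j² + 1617j + 343 = 11(121j³ + 231j² + 147j + 31) + 2, so r³ ≡ 2 (mod 11).

Converse. For the converse, argue contrapositively. If r ≢ 7 (mod 11), then r is congruent to one of 0, 1, 2, 3, 4, 5, 6, 8, 9, 10 modulo 11, and these give r³ ≡ 0, 1, 8, 5, 9, 4, 7, 6, 3, 10 respectively — never 2.

The biconditional holds.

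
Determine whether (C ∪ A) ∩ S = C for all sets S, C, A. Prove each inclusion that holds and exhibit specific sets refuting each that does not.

Both inclusions fail.

Forward inclusion. This inclusion fails. Take S = {1}, C = ∅, A = {1}; then 1 ∈ (C ∪ A) ∩ S but 1 ∉ C.

Reverse inclusion. This inclusion fails. Take S = ∅, C = {1}, A = ∅; then 1 ∈ C but 1 ∉ (C ∪ A) ∩ S.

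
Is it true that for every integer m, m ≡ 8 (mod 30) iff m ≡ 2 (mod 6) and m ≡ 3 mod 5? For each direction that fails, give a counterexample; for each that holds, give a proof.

Both implications hold.

(⇒) Suppose m ≡ 8 (mod 30); write m = 30j + 8. Since 6 ∣ 30, reducing mod 6 gives m ≡ 8 ≡ 2 (mod 6); since 5 ∣ 30, reducing mod 5 gives m ≡ 8 ≡ 3 (mod 5).

(⇐) Conversely, if m ≡ 2 (mod 6) and m ≡ 3 (mod 5), then by the Chinese remainder theorem m ≡ 8 (mod 30). This is exactly m ≡ 8 (mod 30).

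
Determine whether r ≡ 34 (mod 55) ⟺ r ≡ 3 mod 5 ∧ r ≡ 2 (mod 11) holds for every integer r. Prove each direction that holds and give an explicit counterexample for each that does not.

Forward direction. This fails: r = 34 gives 34 ≡ 34 (mod 55) but 34 ≡ 4 (mod 5), so the conjunction on the right does not hold.

Converse. This fails: r = 13 satisfies both congruences on the right (13 ≡ 3 mod 5 and 13 ≡ 2 mod 11) yet 13 ≡ 13 (mod 55), not 34.

Neither implication holds.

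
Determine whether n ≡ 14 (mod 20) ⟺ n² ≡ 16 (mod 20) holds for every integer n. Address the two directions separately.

(⟸) This fails: take n = 4. Then 4² = 16 ≡ 16 (mod 20), yet 4 ≡ 4 (mod 20), not 14.

(⟹) Suppose n ≡ 14 (mod 20). Write n = 20j + 14. Then (20j + 14)² = 400j² + 560j + 196 = 20(20j² + 28j + 9) + 16, so n² ≡ 16 (mod 20).

Only the forward implication holds.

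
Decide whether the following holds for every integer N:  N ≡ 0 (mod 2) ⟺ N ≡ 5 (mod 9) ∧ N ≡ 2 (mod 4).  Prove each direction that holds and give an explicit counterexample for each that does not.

Only the converse holds.

[⇒] This fails: N = 0 gives 0 ≡ 0 (mod 2) but 0 ≡ 0 (mod 9), so the conjunction on the right does not hold.

[⇐] Conversely, if N ≡ 5 (mod 9) and N ≡ 2 (mod 4), then by the Chinese remainder theorem N ≡ 14 (mod 36). Since 14 ≡ 0 (mod 2) and 2 ∣ 36, we get N ≡ 0 (mod 2).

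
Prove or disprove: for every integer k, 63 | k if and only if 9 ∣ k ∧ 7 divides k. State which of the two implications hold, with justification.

The biconditional holds.

(→) If 63 ∣ k, write k = 63q. Since 63 = 7·9, k = 9·(7q), so 9 ∣ k; and since 63 = 9·7, k = 7·(9q), so 7 ∣ k.

(←) Suppose 9 ∣ k and 7 ∣ k. Any common multiple of 9 and 7 is a multiple of their lcm; here gcd(9, 7) = 1, so lcm(9, 7) = 9·7 = 63, so 63 ∣ k.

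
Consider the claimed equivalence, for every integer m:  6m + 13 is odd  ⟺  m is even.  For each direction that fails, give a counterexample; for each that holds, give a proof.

The forward direction fails; the converse holds.

(→) This fails: take m = 5. Then 6m + 13 = 43, which is odd, yet m = 5 is odd, not even.

(←) Suppose m is even. Since 6 is even, 6m is even for every m, so 6m + 13 has the same parity as 13, which is odd. Hence 6m + 13 is odd.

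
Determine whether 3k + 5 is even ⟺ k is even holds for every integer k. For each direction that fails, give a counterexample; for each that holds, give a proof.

Neither implication holds.

[⇒] This fails: k = 1 gives 3k + 5 = 8, which is even, but 1 is odd, not even.

[⇐] This also fails: k = 4 is even, but 3k + 5 = 17 is odd, not even.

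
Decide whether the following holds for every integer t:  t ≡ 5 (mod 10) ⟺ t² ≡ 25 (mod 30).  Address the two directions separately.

(⇒) fails; (⇐) holds.

(⟸) The residues r modulo 30 with r² ≡ 25 (mod 30) are exactly {5, 25}, and each is ≡ 5 (mod 10).

(⟹) This fails: take t = 15. Then 15 ≡ 5 (mod 10), but 15² = 225 ≡ 15 (mod 30), not 25.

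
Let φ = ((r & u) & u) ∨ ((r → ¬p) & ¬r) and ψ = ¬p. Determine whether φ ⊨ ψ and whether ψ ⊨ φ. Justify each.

[⇒] This fails. Under u = F, p = T, r = F, the left side is true but the right side is false.

[⇐] This fails. Under u = F, p = F, r = T, the left side is false but the right side is true.

Both directions fail.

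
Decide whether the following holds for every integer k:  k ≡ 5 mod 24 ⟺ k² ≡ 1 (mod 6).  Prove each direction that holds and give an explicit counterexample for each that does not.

(→) Suppose k ≡ 5 (mod 24). Then k² ≡ 5² = 25 (mod 24), and since 6 ∣ 24, also k² ≡ 1 (mod 6).

(←) This fails: take k = 1. Then 1² = 1 ≡ 1 (mod 6), yet 1 ≡ 1 (mod 24), not 5.

Only the forward direction holds.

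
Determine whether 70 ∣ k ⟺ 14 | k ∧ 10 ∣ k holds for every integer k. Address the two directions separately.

Both directions hold.

(→) If 70 ∣ k, write k = 70q. Since 70 = 5·14, k = 14·(5q), so 14 ∣ k; and since 70 = 7·10, k = 10·(7q), so 10 ∣ k.

(←) Suppose 14 ∣ k and 10 ∣ k. Any common multiple of 14 and 10 is a multiple of their lcm; here lcm(14, 10) = 14·10/gcd(14, 10) = 140/2 = 70, so 70 ∣ k.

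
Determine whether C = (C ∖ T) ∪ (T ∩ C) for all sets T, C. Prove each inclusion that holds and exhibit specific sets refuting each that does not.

Both inclusions hold.

Reverse inclusion. Let x ∈ (C ∖ T) ∪ (T ∩ C). Then either x ∈ C and x ∉ T; or x ∈ T ∩ C. In each case x ∈ C, so (C ∖ T) ∪ (T ∩ C) ⊆ C.

Forward inclusion. Let x ∈ C. Then either x ∈ C and x ∉ T; or x ∈ T ∩ C. In each case x ∈ (C ∖ T) ∪ (T ∩ C), so C ⊆ (C ∖ T) ∪ (T ∩ C).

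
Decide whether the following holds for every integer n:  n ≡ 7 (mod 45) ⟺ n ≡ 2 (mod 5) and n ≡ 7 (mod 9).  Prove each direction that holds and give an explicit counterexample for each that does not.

(⇒) Suppose n ≡ 7 (mod 45); write n = 45j + 7. Since 5 ∣ 45, reducing mod 5 gives n ≡ 7 ≡ 2 (mod 5); since 9 ∣ 45, reducing mod 9 gives n ≡ 7 (mod 9).

(⇐) Conversely, if n ≡ 2 (mod 5) and n ≡ 7 (mod 9), then by the Chinese remainder theorem n ≡ 7 (mod 45). This is exactly n ≡ 7 (mod 45).

The biconditional holds.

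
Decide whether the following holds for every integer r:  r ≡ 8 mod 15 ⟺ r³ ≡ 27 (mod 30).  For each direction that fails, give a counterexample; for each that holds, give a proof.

Both directions fail.

(→) This fails: take r = 8. Then 8 ≡ 8 (mod 15), but 8³ = 512 ≡ 2 (mod 30), not 27.

(←) This fails: take r = 3. Then 3³ = 27 ≡ 27 (mod 30), yet 3 ≡ 3 (mod 15), not 8.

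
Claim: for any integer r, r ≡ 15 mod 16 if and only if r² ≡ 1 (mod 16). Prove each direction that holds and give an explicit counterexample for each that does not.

Not equivalent: only (⇒) holds.

Converse. This fails: take r = 1. Then 1² = 1 ≡ 1 (mod 16), yet 1 ≡ 1 (mod 16), not 15.

Forward direction. Suppose r ≡ 15 mod 16. Write r = 16j + 15. Then (16j + 15)² = 256j² + 480j + 225 = 16(16j² + 30j + 14) + 1, so r² ≡ 1 (mod 16).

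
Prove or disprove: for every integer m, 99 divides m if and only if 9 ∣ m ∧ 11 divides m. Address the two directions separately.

The biconditional holds.

(⇒) If 99 ∣ m, write m = 99q. Since 99 = 11·9, m = 9·(11q), so 9 ∣ m; and since 99 = 9·11, m = 11·(9q), so 11 ∣ m.

(⇐) Suppose 9 ∣ m and 11 ∣ m. Any common multiple of 9 and 11 is a multiple of their lcm; here gcd(9, 11) = 1, so lcm(9, 11) = 9·11 = 99, so 99 ∣ m.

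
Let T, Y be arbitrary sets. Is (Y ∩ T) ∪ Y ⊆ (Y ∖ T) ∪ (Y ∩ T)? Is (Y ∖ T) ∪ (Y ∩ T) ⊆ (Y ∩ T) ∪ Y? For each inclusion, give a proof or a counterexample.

Both inclusions hold.

Forward inclusion. Let x ∈ (Y ∩ T) ∪ Y. Then either x ∈ Y and x ∉ T; or x ∈ T ∩ Y. In each case x ∈ (Y ∖ T) ∪ (Y ∩ T), so (Y ∩ T) ∪ Y ⊆ (Y ∖ T) ∪ (Y ∩ T).

Reverse inclusion. Let x ∈ (Y ∖ T) ∪ (Y ∩ T). Then either x ∈ Y and x ∉ T; or x ∈ T ∩ Y. In each case x ∈ (Y ∩ T) ∪ Y, so (Y ∖ T) ∪ (Y ∩ T) ⊆ (Y ∩ T) ∪ Y.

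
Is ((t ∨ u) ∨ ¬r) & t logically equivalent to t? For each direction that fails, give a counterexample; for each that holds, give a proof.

Both implications hold.

(⟸) Assume the antecedent. If t is true, ((t ∨ u) ∨ ¬r) & t reduces to true regardless of the other variables. If t is false, the antecedent cannot hold. Either way ((t ∨ u) ∨ ¬r) & t holds.

(⟹) Assume the antecedent. If t is true, t reduces to true regardless of the other variables. If t is false, the antecedent cannot hold. Either way t holds.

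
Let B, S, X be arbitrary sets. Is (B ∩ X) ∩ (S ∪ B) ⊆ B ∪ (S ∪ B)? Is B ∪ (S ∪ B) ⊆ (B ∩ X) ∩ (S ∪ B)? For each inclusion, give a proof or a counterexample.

Only the forward inclusion holds.

(⟹) Let x ∈ (B ∩ X) ∩ (S ∪ B). Then either x ∈ B ∩ X and x ∉ S; or x ∈ B ∩ S ∩ X. In each case x ∈ B ∪ (S ∪ B), so (B ∩ X) ∩ (S ∪ B) ⊆ B ∪ (S ∪ B).

(⟸) This inclusion fails. Take B = {1}, S = ∅, X = ∅; then 1 ∈ B ∪ (S ∪ B) but 1 ∉ (B ∩ X) ∩ (S ∪ B).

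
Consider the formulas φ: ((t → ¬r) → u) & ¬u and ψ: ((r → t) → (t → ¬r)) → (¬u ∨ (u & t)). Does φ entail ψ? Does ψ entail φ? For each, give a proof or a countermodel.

The forward direction holds; the converse fails.

Forward direction. Assume the antecedent. If t is true, the consequent reduces to true regardless of the other variables. If t is false, the antecedent cannot hold. Either way the consequent holds.

Converse. This fails. Under t = F, r = F, u = F, the left side is false but the right side is true.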